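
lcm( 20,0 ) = 0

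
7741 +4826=12567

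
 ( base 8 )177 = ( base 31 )43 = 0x7F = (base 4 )1333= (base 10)127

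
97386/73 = 1334 +4/73 = 1334.05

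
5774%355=94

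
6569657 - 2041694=4527963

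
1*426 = 426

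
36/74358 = 2/4131 = 0.00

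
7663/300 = 7663/300 = 25.54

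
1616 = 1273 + 343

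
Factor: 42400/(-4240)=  - 10 = - 2^1 * 5^1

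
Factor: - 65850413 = - 65850413^1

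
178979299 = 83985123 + 94994176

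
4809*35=168315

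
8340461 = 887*9403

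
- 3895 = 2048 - 5943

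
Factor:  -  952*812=-2^5*7^2*17^1*29^1=- 773024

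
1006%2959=1006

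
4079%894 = 503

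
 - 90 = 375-465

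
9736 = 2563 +7173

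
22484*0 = 0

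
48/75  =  16/25  =  0.64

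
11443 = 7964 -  - 3479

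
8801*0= 0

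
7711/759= 701/69=10.16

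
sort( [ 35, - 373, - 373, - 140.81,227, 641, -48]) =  [ - 373, - 373, - 140.81,-48,  35,227,641]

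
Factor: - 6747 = - 3^1*13^1*173^1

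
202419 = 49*4131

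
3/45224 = 3/45224 = 0.00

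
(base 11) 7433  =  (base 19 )184E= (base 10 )9837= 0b10011001101101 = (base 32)9jd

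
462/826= 33/59 =0.56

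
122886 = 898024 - 775138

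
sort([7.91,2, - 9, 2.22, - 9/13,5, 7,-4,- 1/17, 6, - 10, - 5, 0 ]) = [ - 10, - 9,  -  5, - 4, - 9/13, - 1/17, 0,2, 2.22,  5, 6, 7,7.91 ] 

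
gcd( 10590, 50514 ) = 6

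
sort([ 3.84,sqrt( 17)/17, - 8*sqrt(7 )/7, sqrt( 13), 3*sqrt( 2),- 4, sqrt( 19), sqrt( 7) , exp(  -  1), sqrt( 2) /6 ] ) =[ - 4, - 8*sqrt( 7)/7,sqrt( 2 )/6,  sqrt( 17 )/17, exp(-1),sqrt( 7),sqrt (13),3.84,  3*sqrt( 2) , sqrt( 19 ) ]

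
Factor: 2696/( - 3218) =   -  1348/1609 = - 2^2*337^1*1609^ (-1)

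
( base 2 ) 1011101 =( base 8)135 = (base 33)2R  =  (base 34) 2p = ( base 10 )93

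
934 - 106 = 828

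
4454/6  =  742+1/3 = 742.33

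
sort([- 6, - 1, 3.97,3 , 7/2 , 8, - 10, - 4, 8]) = [ - 10, -6 , - 4,- 1,3,  7/2, 3.97 , 8,8] 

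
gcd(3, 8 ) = 1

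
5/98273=5/98273 = 0.00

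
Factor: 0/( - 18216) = 0^1 =0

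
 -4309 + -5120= -9429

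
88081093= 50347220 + 37733873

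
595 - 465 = 130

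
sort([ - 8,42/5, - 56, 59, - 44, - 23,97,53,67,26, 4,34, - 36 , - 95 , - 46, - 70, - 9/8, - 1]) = [ - 95, - 70 , - 56 , - 46,  -  44, - 36, - 23,-8, - 9/8 ,-1, 4, 42/5,  26,34, 53,  59,67,97]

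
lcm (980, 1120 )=7840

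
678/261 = 226/87 = 2.60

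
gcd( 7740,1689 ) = 3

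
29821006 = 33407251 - 3586245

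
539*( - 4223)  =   - 2276197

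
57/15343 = 57/15343 = 0.00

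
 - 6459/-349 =18+177/349 = 18.51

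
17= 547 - 530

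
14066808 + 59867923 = 73934731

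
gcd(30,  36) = 6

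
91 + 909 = 1000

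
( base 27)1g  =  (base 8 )53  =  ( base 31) 1c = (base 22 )1l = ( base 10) 43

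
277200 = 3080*90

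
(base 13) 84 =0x6c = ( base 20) 58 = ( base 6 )300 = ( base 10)108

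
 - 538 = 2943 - 3481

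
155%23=17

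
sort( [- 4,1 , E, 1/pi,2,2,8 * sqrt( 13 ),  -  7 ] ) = [ - 7, - 4, 1/pi, 1, 2, 2, E, 8*sqrt(13)] 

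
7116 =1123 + 5993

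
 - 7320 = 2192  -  9512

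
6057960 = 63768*95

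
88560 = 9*9840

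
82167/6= 27389/2  =  13694.50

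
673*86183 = 58001159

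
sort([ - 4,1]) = [- 4,  1]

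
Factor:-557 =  - 557^1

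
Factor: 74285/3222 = 2^ ( - 1)*3^ (- 2 )*5^1*83^1 = 415/18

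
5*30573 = 152865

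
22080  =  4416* 5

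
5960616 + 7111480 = 13072096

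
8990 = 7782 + 1208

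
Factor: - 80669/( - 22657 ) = 139^( - 1 )*163^(-1)*80669^1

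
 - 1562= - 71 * 22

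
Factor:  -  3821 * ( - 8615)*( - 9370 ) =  - 308440863550 = - 2^1*5^2*937^1  *1723^1*3821^1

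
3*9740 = 29220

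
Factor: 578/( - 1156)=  - 2^( - 1)=-1/2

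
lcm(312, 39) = 312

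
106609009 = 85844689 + 20764320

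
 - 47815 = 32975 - 80790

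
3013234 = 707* 4262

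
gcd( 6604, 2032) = 508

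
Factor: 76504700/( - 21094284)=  - 19126175/5273571 = -3^(-1 )*5^2*83^(-1 ) *21179^( - 1) * 765047^1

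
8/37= 8/37 = 0.22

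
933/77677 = 933/77677  =  0.01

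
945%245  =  210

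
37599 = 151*249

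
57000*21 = 1197000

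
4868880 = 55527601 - 50658721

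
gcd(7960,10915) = 5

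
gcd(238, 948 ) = 2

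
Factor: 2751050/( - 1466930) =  - 275105/146693  =  -5^1*17^( - 1)*8629^ ( - 1)*55021^1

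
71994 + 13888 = 85882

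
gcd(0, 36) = 36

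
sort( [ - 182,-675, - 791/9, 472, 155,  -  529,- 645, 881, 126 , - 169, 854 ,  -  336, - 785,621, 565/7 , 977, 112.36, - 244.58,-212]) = [ -785, - 675,-645, - 529,- 336, - 244.58,-212, - 182 ,-169,-791/9, 565/7,  112.36, 126 , 155,472,621, 854 , 881,977 ]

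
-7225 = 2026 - 9251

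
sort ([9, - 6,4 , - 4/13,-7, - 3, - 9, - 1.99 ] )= [ - 9, - 7, - 6,  -  3, - 1.99, - 4/13, 4,9]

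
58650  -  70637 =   -  11987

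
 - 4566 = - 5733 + 1167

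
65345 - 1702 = 63643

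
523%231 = 61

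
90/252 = 5/14 = 0.36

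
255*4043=1030965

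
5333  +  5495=10828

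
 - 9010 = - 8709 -301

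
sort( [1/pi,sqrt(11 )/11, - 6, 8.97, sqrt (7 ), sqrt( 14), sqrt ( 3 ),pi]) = [  -  6, sqrt(11 ) /11, 1/pi, sqrt(3 ),sqrt(7 )  ,  pi, sqrt( 14), 8.97]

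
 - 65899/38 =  - 65899/38= - 1734.18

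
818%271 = 5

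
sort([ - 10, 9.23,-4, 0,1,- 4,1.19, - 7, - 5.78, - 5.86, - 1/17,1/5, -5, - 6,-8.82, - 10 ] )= [ - 10, - 10,-8.82,-7,-6, - 5.86, - 5.78,-5, - 4,-4,-1/17,0,1/5, 1 , 1.19,9.23 ] 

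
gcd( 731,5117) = 731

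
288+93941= 94229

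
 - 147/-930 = 49/310 = 0.16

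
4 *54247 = 216988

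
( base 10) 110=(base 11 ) a0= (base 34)38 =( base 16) 6e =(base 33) 3B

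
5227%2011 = 1205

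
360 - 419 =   -  59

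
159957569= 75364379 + 84593190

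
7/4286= 7/4286 = 0.00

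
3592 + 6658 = 10250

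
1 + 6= 7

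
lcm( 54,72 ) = 216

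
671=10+661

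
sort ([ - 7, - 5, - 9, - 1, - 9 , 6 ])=[ - 9, - 9, - 7, - 5, - 1, 6 ]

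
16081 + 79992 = 96073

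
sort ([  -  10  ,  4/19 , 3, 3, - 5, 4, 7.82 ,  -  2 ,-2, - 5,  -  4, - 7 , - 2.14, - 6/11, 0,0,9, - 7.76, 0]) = [ - 10,-7.76, - 7, - 5,  -  5,  -  4,  -  2.14, - 2,- 2,-6/11,0, 0, 0, 4/19,3,3, 4,7.82,9]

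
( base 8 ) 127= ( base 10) 87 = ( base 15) 5C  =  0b1010111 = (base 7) 153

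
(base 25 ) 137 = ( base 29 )ob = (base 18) 235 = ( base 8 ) 1303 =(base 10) 707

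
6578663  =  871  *7553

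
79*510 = 40290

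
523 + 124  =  647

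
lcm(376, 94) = 376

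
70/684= 35/342 = 0.10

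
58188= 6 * 9698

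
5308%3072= 2236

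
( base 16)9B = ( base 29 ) 5a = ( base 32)4R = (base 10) 155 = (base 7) 311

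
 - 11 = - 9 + -2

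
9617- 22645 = -13028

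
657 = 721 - 64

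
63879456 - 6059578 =57819878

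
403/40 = 10 + 3/40 = 10.07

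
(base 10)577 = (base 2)1001000001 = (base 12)401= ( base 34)GX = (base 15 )287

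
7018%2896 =1226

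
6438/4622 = 3219/2311 = 1.39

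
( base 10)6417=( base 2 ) 1100100010001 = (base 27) 8LI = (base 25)A6H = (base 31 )6l0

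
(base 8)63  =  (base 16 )33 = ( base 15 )36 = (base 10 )51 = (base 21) 29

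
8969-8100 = 869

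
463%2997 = 463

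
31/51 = 31/51 = 0.61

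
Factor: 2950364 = 2^2 * 737591^1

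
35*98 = 3430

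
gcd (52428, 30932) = 4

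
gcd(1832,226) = 2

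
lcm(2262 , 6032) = 18096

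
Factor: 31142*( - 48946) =-1524276332 = -2^2*23^1*677^1*24473^1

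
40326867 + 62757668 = 103084535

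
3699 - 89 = 3610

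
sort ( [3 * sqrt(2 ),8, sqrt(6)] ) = [ sqrt ( 6), 3 * sqrt( 2), 8 ] 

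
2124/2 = 1062 =1062.00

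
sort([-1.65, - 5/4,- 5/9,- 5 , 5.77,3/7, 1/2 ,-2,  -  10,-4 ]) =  [-10, - 5, - 4, - 2,  -  1.65, - 5/4, - 5/9,3/7,1/2,  5.77]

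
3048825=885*3445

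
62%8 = 6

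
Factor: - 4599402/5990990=- 3^1*5^ ( - 1 )*23^1*173^(- 1 )*3463^ ( - 1 )*33329^1 =-2299701/2995495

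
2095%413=30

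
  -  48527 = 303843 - 352370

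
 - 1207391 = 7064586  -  8271977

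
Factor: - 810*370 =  - 299700 = - 2^2 * 3^4*5^2*37^1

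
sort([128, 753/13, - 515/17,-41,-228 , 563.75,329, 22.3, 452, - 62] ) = [ - 228 , - 62,-41, - 515/17,22.3, 753/13,128, 329, 452 , 563.75] 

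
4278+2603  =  6881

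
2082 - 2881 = -799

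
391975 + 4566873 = 4958848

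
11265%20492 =11265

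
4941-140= 4801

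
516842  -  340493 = 176349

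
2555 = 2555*1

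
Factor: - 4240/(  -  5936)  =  5/7 = 5^1*7^( - 1)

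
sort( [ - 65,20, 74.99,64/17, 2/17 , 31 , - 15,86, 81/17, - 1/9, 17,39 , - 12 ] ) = [ - 65,  -  15, - 12,  -  1/9, 2/17 , 64/17, 81/17,  17,20, 31 , 39, 74.99, 86 ] 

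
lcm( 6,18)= 18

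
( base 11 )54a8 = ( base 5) 213012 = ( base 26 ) aj3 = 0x1c59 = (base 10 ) 7257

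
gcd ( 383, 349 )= 1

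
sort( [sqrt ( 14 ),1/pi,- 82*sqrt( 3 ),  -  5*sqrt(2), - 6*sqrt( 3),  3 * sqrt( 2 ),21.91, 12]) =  [ - 82*sqrt( 3 ), - 6*sqrt(3),-5*sqrt( 2),1/pi,sqrt( 14),3*sqrt( 2 ),12,21.91 ]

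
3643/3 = 1214  +  1/3 = 1214.33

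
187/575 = 187/575 = 0.33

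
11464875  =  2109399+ 9355476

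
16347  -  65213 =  - 48866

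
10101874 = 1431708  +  8670166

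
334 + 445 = 779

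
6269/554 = 6269/554 =11.32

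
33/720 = 11/240 = 0.05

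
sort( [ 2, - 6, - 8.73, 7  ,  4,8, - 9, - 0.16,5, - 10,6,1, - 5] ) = [ - 10, - 9, - 8.73  , - 6, - 5, - 0.16,1, 2 , 4,5 , 6, 7,8 ]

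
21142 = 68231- 47089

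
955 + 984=1939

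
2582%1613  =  969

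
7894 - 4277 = 3617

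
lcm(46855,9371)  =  46855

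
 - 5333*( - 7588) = 40466804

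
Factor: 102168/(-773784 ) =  - 129/977 = - 3^1 * 43^1*977^( - 1)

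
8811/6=1468 + 1/2 = 1468.50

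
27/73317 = 9/24439= 0.00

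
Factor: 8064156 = 2^2*3^1*467^1*1439^1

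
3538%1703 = 132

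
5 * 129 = 645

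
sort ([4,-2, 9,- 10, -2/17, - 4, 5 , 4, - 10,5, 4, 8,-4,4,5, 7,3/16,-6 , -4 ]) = [ - 10,  -  10, - 6, - 4,  -  4,-4, - 2, - 2/17 , 3/16, 4, 4,4, 4,  5, 5,5,7, 8,9] 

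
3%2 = 1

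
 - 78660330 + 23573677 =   -  55086653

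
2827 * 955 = 2699785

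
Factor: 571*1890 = 1079190= 2^1 * 3^3*5^1*7^1*571^1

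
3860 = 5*772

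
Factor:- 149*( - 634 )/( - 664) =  - 47233/332 = - 2^( - 2) * 83^( - 1 )*149^1*317^1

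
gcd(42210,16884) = 8442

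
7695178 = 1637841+6057337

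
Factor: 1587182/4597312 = 2^(- 5) * 29^( - 1) * 2477^( - 1)*793591^1= 793591/2298656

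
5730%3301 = 2429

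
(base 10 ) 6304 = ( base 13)2B3C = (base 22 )D0C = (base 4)1202200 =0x18A0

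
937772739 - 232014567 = 705758172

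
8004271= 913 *8767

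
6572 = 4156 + 2416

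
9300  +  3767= 13067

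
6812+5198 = 12010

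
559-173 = 386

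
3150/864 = 175/48 = 3.65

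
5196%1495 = 711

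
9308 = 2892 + 6416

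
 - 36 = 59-95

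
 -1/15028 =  - 1/15028 = -0.00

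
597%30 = 27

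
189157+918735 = 1107892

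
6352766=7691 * 826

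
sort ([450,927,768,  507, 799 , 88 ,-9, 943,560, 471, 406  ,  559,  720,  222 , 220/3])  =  [ - 9,220/3,  88, 222,406, 450,471,507,559, 560,720, 768,799, 927,943]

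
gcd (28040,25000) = 40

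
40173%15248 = 9677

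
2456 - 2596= - 140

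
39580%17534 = 4512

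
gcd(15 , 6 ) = 3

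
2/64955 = 2/64955 = 0.00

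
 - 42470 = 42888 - 85358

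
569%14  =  9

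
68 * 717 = 48756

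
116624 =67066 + 49558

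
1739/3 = 579 + 2/3  =  579.67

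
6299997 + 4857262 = 11157259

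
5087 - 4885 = 202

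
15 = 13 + 2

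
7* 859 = 6013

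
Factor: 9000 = 2^3*3^2 * 5^3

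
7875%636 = 243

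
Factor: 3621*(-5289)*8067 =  - 154494900423= -  3^3 * 17^1  *  41^1*43^1*71^1*2689^1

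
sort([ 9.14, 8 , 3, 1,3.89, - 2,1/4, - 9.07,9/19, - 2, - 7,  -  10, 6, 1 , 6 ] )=[ - 10, - 9.07, - 7,  -  2, - 2, 1/4, 9/19, 1, 1 , 3,3.89, 6, 6,8, 9.14] 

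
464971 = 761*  611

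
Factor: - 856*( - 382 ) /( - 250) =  - 163496/125 = - 2^3*5^( - 3) *107^1*191^1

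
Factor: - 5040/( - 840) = 6=2^1*3^1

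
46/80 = 23/40 = 0.57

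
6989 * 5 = 34945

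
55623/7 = 55623/7= 7946.14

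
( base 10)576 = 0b1001000000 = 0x240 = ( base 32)i0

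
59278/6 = 29639/3 =9879.67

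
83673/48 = 1743 + 3/16 = 1743.19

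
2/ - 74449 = -1 + 74447/74449=   - 0.00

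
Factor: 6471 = 3^2*719^1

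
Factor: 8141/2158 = 2^( - 1 )*7^1 * 13^ ( - 1 )*83^( - 1)*1163^1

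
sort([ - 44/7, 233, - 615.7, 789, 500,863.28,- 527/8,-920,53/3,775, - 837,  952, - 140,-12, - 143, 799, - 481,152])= [ - 920,-837, - 615.7,  -  481,- 143, - 140, - 527/8,-12,-44/7,53/3,152 , 233,500, 775,789,799, 863.28,952]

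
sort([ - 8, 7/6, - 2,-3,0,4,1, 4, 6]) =[ - 8, - 3, - 2,0,1,  7/6,4,4,6]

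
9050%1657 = 765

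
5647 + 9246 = 14893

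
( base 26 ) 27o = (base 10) 1558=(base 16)616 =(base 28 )1ri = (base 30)1ls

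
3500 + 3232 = 6732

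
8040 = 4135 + 3905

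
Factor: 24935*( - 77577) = -1934382495 = -3^1 * 5^1*19^1*1361^1*4987^1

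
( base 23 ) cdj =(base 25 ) AGG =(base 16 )1a0a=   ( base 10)6666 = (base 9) 10126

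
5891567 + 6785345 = 12676912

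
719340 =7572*95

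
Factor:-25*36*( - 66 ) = 2^3*3^3 * 5^2*11^1 = 59400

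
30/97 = 30/97 =0.31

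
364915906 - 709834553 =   -  344918647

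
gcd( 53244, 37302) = 6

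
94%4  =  2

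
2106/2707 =2106/2707= 0.78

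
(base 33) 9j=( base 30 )AG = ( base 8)474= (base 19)GC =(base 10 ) 316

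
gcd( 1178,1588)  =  2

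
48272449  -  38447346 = 9825103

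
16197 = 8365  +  7832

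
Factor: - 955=-5^1*191^1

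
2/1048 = 1/524=   0.00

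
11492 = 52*221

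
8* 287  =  2296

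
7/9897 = 7/9897 = 0.00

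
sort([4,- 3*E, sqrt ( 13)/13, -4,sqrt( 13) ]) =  [-3*E,-4,sqrt( 13 )/13, sqrt( 13 ) , 4]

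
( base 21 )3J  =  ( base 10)82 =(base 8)122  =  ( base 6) 214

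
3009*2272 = 6836448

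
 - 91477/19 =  - 4815+8/19= -4814.58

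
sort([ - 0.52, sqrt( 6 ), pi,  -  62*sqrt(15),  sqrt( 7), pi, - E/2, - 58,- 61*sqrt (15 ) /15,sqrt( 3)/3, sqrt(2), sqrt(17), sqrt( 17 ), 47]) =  [-62 * sqrt (15),  -  58, - 61 * sqrt (15) /15 , - E/2, - 0.52, sqrt ( 3) /3 , sqrt( 2),sqrt( 6), sqrt( 7) , pi,pi,sqrt (17 ), sqrt(17), 47 ]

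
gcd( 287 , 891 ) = 1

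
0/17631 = 0 = 0.00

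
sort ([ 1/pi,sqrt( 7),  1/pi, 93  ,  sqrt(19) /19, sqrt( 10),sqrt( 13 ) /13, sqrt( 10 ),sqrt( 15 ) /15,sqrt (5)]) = [sqrt( 19) /19, sqrt(15 ) /15 , sqrt( 13 ) /13,1/pi,1/pi, sqrt( 5 ), sqrt(7 ), sqrt( 10 ) , sqrt( 10),  93]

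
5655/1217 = 5655/1217 = 4.65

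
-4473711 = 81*( - 55231) 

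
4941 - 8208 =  - 3267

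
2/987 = 2/987 = 0.00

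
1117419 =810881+306538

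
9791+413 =10204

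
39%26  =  13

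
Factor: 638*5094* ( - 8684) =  - 28222756848 = -  2^4*3^2*11^1*13^1*29^1*167^1*283^1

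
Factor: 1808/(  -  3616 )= - 2^( - 1) = - 1/2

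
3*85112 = 255336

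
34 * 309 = 10506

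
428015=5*85603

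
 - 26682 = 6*(-4447 ) 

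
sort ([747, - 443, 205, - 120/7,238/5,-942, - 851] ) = [  -  942, - 851, - 443, - 120/7, 238/5,205,747 ] 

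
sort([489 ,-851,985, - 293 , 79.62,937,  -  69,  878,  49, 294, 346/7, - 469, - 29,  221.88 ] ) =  [-851, - 469,-293, - 69,-29,  49,346/7,79.62, 221.88,294 , 489, 878, 937,985] 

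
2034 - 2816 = - 782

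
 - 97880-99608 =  - 197488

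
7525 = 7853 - 328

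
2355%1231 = 1124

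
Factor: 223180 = 2^2*5^1*11159^1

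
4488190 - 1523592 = 2964598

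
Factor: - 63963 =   -  3^3*23^1*103^1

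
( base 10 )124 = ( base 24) 54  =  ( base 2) 1111100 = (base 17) 75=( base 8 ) 174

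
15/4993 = 15/4993= 0.00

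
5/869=5/869   =  0.01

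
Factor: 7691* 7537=57967067= 7537^1 * 7691^1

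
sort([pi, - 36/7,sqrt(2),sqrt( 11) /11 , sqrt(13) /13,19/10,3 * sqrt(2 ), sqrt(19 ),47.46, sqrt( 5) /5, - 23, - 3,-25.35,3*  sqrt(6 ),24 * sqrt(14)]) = [ - 25.35, - 23,-36/7,-3, sqrt( 13) /13 , sqrt(11)/11,sqrt (5)/5,sqrt( 2 ),19/10, pi,3*sqrt( 2 ),sqrt( 19) , 3 * sqrt (6),47.46,  24*sqrt (14)]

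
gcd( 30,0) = 30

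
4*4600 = 18400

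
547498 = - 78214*(  -  7 ) 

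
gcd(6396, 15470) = 26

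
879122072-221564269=657557803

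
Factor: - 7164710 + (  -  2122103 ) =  - 9286813=- 173^1*53681^1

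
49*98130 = 4808370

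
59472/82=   29736/41 = 725.27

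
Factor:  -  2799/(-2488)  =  2^( - 3 ) * 3^2  =  9/8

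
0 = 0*897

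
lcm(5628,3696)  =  247632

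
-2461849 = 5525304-7987153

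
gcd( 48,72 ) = 24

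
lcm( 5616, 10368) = 134784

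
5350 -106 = 5244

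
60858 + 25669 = 86527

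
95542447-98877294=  - 3334847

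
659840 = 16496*40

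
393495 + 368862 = 762357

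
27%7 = 6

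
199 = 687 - 488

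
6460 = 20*323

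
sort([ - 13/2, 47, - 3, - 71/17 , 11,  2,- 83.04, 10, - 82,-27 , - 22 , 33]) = [ - 83.04,-82, - 27,  -  22, -13/2, - 71/17, - 3,  2, 10,11 , 33,  47 ] 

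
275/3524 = 275/3524= 0.08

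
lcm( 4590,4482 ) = 380970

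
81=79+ 2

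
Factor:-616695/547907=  - 3^1*5^1  *71^( - 1) * 7717^(-1)*41113^1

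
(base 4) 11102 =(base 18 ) 10e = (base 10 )338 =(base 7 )662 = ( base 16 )152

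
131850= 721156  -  589306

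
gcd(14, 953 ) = 1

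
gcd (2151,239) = 239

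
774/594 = 43/33 = 1.30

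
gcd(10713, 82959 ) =3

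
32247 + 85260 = 117507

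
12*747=8964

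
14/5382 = 7/2691 = 0.00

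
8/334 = 4/167 = 0.02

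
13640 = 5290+8350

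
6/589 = 6/589= 0.01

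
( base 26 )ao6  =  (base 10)7390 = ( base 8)16336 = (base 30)86A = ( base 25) bkf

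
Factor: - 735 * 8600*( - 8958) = 56623518000 = 2^4* 3^2 *5^3*7^2*43^1*1493^1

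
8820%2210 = 2190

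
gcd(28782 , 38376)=9594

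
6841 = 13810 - 6969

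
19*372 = 7068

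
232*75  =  17400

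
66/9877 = 66/9877 = 0.01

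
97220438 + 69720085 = 166940523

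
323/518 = 323/518 = 0.62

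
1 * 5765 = 5765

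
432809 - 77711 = 355098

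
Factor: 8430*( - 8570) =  - 2^2*3^1*5^2 * 281^1 * 857^1 = - 72245100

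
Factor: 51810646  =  2^1*29^2*30803^1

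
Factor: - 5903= - 5903^1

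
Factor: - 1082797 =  - 691^1*1567^1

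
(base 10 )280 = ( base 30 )9a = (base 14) 160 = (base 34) 88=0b100011000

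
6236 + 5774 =12010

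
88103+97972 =186075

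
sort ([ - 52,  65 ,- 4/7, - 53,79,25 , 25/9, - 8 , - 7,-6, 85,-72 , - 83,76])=[ - 83, - 72 , -53, - 52, -8, - 7, - 6, - 4/7 , 25/9,25 , 65, 76, 79, 85]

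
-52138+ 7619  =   - 44519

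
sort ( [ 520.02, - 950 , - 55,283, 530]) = [-950 , - 55,283,520.02,530]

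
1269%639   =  630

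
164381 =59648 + 104733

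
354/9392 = 177/4696=0.04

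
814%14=2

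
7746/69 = 112 + 6/23 = 112.26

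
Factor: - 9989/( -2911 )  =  7^1*41^(-1 )*71^( - 1 )*1427^1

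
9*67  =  603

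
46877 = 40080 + 6797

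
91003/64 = 1421 + 59/64 = 1421.92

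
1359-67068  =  -65709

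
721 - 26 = 695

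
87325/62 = 87325/62 = 1408.47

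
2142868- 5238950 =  - 3096082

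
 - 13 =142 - 155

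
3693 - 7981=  - 4288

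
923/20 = 923/20 = 46.15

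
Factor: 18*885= 2^1*3^3*5^1*59^1 = 15930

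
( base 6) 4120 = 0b1110010000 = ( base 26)192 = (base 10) 912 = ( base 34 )QS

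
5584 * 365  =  2038160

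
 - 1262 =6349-7611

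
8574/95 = 8574/95 = 90.25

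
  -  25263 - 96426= - 121689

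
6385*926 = 5912510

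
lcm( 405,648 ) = 3240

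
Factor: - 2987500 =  - 2^2*5^5*239^1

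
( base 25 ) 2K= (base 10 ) 70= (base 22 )34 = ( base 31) 28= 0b1000110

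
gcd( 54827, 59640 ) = 1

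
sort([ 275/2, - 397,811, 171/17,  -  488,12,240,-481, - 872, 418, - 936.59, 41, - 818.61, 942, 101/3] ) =[ - 936.59,  -  872, - 818.61, - 488, - 481,-397, 171/17,  12,101/3,41, 275/2,240,  418, 811 , 942] 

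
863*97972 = 84549836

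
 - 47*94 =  - 4418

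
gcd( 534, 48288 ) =6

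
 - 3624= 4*( -906) 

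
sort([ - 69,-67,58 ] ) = [ - 69 , - 67,  58 ] 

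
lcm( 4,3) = 12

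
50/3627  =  50/3627 = 0.01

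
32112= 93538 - 61426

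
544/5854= 272/2927 = 0.09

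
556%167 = 55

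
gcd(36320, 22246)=454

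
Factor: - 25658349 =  - 3^1* 2011^1*4253^1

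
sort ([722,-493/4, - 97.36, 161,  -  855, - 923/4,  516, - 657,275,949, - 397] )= [ - 855,- 657, - 397, - 923/4, -493/4, - 97.36, 161 , 275, 516,722, 949]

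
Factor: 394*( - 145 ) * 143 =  - 8169590 = - 2^1*5^1*11^1 * 13^1  *29^1*197^1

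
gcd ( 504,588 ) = 84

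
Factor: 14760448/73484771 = 2^9*127^1*227^1*73484771^( - 1 ) 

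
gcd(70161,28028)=91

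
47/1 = 47 = 47.00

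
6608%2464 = 1680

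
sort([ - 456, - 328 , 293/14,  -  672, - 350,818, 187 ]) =[- 672,-456 ,-350, - 328 , 293/14,187 , 818]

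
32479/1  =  32479 = 32479.00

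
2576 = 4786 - 2210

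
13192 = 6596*2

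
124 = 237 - 113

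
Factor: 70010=2^1*5^1*7001^1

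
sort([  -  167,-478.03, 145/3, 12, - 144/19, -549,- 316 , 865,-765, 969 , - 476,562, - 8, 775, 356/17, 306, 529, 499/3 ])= [  -  765, - 549, - 478.03, - 476, - 316, - 167 , - 8, - 144/19,  12, 356/17, 145/3, 499/3,306 , 529, 562,775,865, 969]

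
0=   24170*0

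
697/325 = 2 +47/325  =  2.14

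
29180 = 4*7295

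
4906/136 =36 + 5/68=36.07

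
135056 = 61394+73662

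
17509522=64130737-46621215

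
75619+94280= 169899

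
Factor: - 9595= - 5^1*19^1*101^1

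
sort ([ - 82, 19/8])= [ - 82, 19/8 ]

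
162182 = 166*977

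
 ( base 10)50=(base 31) 1J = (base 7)101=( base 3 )1212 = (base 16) 32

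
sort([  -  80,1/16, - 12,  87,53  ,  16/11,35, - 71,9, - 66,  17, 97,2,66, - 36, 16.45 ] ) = [-80 , - 71, - 66, - 36, - 12, 1/16,  16/11,2, 9,16.45, 17 , 35,53, 66,87, 97]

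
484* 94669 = 45819796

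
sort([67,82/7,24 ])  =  [82/7 , 24,67] 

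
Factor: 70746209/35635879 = 191^1 * 521^( - 1 ) * 68399^(  -  1 )*370399^1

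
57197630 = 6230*9181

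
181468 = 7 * 25924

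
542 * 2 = 1084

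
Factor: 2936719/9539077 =43^ (  -  1 )*97^(-1)*2287^( - 1)*2936719^1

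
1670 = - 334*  (  -  5) 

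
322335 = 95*3393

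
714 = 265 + 449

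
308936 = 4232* 73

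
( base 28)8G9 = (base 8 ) 15111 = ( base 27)966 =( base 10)6729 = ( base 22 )djj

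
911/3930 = 911/3930 =0.23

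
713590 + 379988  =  1093578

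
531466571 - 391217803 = 140248768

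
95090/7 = 13584+ 2/7=   13584.29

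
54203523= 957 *56639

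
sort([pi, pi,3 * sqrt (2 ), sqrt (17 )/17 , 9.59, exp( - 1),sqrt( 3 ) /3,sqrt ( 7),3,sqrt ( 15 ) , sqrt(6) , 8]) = [sqrt(17) /17, exp ( - 1) , sqrt (3)/3, sqrt( 6 ), sqrt( 7 ), 3,pi, pi, sqrt(15), 3* sqrt( 2), 8,  9.59 ] 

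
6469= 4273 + 2196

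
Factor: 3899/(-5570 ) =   -  7/10=- 2^( - 1 )*5^( - 1)*7^1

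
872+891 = 1763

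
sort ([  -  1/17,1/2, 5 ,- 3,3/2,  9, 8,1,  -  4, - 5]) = [ - 5, - 4, - 3,- 1/17, 1/2, 1 , 3/2, 5, 8  ,  9]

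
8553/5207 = 1+3346/5207 = 1.64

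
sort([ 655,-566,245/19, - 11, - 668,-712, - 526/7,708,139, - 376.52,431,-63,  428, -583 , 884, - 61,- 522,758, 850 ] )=[  -  712,-668, - 583, - 566, - 522,-376.52, - 526/7, -63,-61, - 11,245/19,139, 428,431,655, 708, 758,850,884]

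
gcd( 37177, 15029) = 791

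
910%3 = 1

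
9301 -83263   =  -73962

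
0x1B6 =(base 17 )18d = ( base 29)F3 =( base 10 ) 438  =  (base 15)1e3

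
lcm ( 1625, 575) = 37375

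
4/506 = 2/253= 0.01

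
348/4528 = 87/1132 =0.08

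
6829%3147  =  535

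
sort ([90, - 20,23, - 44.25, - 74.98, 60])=[ - 74.98,-44.25, - 20,  23, 60,90 ]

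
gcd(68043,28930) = 1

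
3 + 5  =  8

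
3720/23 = 3720/23 = 161.74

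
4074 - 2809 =1265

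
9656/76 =127 + 1/19 = 127.05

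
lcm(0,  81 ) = 0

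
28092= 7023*4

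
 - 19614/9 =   -  2180 + 2/3  =  -2179.33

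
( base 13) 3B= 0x32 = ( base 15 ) 35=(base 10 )50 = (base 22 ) 26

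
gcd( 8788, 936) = 52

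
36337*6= 218022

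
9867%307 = 43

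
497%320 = 177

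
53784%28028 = 25756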